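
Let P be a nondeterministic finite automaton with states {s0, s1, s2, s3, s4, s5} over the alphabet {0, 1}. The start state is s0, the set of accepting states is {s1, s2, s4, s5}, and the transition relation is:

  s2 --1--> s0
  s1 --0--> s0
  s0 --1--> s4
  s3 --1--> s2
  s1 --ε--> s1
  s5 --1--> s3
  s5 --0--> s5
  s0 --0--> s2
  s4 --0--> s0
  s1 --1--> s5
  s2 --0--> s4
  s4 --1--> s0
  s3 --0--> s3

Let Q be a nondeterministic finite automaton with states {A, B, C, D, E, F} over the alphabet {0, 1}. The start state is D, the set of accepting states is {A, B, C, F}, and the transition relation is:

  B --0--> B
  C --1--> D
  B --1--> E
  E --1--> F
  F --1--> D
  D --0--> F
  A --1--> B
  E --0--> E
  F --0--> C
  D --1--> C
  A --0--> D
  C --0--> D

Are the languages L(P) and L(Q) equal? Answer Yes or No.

Exploring the product automaton P × Q from the start pair (s0, D), following both machines on each input symbol, reaches 3 state pairs: (s0, D), (s2, F), (s4, C).
P accepts in {s1, s2, s4, s5} and Q accepts in {A, B, C, F}. In every reachable pair the two components are either both accepting — (s2, F), (s4, C) — or both non-accepting, so no string is accepted by exactly one of the machines: L(P) \ L(Q) and L(Q) \ L(P) are both empty.
Hence every string is accepted by P iff it is accepted by Q, and the two languages coincide.

Yes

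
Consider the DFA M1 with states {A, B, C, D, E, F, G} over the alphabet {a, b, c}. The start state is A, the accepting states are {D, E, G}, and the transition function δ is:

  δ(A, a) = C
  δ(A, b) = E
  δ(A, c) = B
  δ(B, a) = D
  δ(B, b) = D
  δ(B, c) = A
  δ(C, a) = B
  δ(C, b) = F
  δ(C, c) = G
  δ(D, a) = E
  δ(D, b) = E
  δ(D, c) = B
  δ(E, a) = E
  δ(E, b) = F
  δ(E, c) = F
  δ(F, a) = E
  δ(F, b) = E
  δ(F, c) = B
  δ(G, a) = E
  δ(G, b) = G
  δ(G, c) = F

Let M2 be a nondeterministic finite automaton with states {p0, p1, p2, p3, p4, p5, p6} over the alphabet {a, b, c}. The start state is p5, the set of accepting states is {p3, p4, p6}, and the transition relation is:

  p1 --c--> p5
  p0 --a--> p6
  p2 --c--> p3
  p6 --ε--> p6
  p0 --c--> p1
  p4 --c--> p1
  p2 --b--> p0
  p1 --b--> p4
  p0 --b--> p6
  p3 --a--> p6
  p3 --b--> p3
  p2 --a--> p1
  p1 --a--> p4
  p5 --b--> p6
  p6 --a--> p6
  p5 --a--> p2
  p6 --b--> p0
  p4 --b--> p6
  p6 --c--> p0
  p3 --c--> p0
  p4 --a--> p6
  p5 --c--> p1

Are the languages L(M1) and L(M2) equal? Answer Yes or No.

Yes

Exploring the product automaton M1 × M2 from the start pair (A, p5), following both machines on each input symbol, reaches 7 state pairs: (A, p5), (C, p2), (E, p6), (B, p1), (F, p0), (G, p3), (D, p4).
M1 accepts in {D, E, G} and M2 accepts in {p3, p4, p6}. In every reachable pair the two components are either both accepting — (E, p6), (G, p3), (D, p4) — or both non-accepting, so no string is accepted by exactly one of the machines: L(M1) \ L(M2) and L(M2) \ L(M1) are both empty.
Hence every string is accepted by M1 iff it is accepted by M2, and the two languages coincide.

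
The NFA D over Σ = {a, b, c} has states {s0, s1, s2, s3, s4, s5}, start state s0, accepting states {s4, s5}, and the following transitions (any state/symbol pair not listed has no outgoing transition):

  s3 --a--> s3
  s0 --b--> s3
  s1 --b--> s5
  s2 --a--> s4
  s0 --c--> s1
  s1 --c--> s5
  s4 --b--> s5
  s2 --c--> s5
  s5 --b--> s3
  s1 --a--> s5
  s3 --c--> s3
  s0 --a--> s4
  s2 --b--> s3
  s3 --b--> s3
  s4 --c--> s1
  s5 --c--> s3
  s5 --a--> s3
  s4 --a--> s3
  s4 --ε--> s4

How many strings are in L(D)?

The useful subgraph on states {s0, s1, s4, s5} is acyclic, so L(D) is finite; the longest accepting path visits 4 useful states, giving maximum string length 3.
Counting accepting paths from s0 by length: 1 of length 1, 4 of length 2, 3 of length 3. Total 8.

8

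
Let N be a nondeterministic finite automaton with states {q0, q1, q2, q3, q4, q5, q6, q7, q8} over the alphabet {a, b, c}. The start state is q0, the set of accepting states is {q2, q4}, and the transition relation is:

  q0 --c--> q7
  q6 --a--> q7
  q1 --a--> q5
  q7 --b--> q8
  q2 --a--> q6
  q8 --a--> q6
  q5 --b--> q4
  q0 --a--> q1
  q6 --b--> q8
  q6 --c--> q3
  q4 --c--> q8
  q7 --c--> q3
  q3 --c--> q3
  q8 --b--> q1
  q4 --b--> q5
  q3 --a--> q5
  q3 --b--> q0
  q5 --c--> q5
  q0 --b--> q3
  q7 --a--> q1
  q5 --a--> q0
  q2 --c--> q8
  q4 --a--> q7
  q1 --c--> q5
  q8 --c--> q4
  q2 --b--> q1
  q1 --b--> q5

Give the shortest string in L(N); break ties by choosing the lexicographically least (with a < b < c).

A breadth-first search from q0 reaches an accepting state first via the path q0 → q1 → q5 → q4 on input aab.
No string of length < 3 is accepted (BFS exhausts all shorter strings without reaching an accepting state), and aab is the lexicographically least accepting string of length 3.

aab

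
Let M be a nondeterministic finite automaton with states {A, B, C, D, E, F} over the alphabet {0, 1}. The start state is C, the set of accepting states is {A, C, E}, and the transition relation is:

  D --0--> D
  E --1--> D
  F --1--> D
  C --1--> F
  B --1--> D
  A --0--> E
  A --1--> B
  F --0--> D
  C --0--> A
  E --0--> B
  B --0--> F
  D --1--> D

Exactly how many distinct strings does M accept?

3

The useful subgraph on states {A, C, E} is acyclic, so L(M) is finite; the longest accepting path visits 3 useful states, giving maximum string length 2.
Counting accepting paths from C by length: 1 of length 0, 1 of length 1, 1 of length 2. Total 3.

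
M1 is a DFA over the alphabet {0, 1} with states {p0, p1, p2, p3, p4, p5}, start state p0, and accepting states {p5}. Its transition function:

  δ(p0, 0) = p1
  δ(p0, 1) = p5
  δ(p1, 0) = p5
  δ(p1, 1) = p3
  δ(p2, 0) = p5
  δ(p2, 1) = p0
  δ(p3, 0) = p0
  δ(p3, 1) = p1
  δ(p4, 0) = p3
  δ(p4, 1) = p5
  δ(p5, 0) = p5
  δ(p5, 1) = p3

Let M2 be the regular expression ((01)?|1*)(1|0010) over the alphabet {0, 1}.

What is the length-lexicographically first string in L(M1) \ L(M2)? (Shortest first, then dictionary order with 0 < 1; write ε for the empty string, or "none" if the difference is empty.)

00

The string 00 is accepted by M1 but not by M2.
No shorter string lies in the difference, and 00 is the lexicographically first length-2 string in L(M1) \ L(M2).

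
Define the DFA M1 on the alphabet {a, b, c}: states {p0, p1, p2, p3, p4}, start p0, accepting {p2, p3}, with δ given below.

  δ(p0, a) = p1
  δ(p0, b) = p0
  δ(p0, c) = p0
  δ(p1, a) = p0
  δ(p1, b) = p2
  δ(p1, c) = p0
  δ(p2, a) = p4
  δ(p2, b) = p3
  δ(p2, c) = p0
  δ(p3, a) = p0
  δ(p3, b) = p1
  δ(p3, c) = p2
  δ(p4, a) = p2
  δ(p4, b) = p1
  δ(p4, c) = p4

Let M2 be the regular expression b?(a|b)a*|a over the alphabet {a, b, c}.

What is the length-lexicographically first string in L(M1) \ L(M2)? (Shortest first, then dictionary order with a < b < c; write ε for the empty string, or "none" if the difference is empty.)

The string ab is accepted by M1 but not by M2.
No shorter string lies in the difference, and ab is the lexicographically first length-2 string in L(M1) \ L(M2).

ab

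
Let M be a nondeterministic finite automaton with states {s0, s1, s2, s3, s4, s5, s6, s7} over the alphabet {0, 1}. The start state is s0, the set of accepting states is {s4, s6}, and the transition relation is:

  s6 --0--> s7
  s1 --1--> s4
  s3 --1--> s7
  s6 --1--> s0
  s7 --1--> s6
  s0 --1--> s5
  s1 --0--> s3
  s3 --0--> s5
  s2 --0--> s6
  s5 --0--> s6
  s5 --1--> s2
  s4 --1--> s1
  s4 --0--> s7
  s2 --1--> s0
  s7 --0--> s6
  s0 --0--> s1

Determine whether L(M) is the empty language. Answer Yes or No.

The string 01 is accepted: the run s0 → s1 → s4 ends in the accepting state s4.
Since at least one string is accepted, L(M) is not empty.

No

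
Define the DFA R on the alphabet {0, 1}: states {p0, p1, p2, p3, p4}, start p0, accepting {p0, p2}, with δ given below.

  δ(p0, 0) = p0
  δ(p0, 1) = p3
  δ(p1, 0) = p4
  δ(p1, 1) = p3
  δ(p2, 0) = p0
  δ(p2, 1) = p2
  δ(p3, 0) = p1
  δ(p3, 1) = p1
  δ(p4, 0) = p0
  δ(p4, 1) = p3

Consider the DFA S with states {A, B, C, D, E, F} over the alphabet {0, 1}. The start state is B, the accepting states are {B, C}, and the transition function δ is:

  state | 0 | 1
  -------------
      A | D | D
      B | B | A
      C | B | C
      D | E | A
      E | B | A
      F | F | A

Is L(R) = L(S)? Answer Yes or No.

Yes

Exploring the product automaton R × S from the start pair (p0, B), following both machines on each input symbol, reaches 4 state pairs: (p0, B), (p3, A), (p1, D), (p4, E).
R accepts in {p0, p2} and S accepts in {B, C}. In every reachable pair the two components are either both accepting — (p0, B) — or both non-accepting, so no string is accepted by exactly one of the machines: L(R) \ L(S) and L(S) \ L(R) are both empty.
Hence every string is accepted by R iff it is accepted by S, and the two languages coincide.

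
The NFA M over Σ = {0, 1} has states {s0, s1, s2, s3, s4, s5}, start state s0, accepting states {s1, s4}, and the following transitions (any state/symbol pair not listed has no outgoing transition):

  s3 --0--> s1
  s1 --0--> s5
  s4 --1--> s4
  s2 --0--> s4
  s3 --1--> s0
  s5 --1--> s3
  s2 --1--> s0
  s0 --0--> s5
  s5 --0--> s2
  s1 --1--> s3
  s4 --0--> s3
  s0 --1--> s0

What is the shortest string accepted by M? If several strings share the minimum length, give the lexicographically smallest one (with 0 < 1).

000

A breadth-first search from s0 reaches an accepting state first via the path s0 → s5 → s2 → s4 on input 000.
No string of length < 3 is accepted (BFS exhausts all shorter strings without reaching an accepting state), and 000 is the lexicographically least accepting string of length 3.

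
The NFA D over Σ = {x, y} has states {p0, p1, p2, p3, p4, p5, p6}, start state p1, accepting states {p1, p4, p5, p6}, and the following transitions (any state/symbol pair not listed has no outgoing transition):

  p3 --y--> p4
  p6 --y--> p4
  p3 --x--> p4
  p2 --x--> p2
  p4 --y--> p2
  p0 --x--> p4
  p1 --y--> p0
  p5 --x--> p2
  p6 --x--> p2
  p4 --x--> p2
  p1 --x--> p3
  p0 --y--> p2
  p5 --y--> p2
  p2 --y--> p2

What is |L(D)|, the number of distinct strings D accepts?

4

The useful subgraph on states {p0, p1, p3, p4} is acyclic, so L(D) is finite; the longest accepting path visits 3 useful states, giving maximum string length 2.
Counting accepting paths from p1 by length: 1 of length 0, 3 of length 2. Total 4.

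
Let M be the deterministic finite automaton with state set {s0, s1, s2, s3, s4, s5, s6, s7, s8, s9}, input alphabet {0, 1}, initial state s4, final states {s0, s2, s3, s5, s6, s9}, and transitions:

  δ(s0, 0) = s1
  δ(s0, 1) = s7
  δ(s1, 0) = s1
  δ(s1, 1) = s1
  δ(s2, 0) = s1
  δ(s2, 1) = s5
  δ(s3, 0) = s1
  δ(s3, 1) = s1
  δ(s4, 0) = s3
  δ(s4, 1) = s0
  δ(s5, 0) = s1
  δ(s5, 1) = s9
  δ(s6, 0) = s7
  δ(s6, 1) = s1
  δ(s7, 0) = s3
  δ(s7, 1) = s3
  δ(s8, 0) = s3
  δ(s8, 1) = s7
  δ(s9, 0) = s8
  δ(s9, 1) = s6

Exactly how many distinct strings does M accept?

The useful subgraph on states {s0, s3, s4, s7} is acyclic, so L(M) is finite; the longest accepting path visits 4 useful states, giving maximum string length 3.
Counting accepting paths from s4 by length: 2 of length 1, 2 of length 3. Total 4.

4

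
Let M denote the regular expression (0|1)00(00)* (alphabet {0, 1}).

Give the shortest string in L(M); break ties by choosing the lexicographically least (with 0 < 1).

By inspection of the expression, no string of length less than 3 matches, and 000 is the lexicographically first match of length 3.

000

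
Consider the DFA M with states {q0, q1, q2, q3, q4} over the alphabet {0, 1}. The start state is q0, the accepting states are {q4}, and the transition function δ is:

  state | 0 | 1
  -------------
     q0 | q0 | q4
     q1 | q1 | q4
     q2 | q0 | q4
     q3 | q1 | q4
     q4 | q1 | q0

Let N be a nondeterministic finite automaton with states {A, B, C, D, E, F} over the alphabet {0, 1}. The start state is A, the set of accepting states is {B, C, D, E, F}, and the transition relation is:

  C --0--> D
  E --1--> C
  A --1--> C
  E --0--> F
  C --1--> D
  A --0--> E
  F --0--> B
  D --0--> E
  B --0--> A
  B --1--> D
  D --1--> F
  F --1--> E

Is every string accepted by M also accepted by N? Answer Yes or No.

Exploring the product automaton M × N from the start pair (q0, A), following both machines on each input symbol, reaches 15 state pairs: (q0, A), (q0, E), (q4, C), (q0, F), (q1, D), (q0, D), (q0, B), (q4, E), (q1, E), (q4, F), (q4, D), (q1, F), (q0, C), (q1, B), (q1, A).
M accepts in {q4} and N accepts in {B, C, D, E, F}. The reachable pairs whose M-component is accepting are (q4, C), (q4, E), (q4, F), (q4, D); in each of them the N-component is accepting too, so the product for L(M) \ L(N) (M-component accepting, N-component rejecting) has no reachable accepting pair and the difference is empty.
Hence every string in L(M) is also in L(N).

Yes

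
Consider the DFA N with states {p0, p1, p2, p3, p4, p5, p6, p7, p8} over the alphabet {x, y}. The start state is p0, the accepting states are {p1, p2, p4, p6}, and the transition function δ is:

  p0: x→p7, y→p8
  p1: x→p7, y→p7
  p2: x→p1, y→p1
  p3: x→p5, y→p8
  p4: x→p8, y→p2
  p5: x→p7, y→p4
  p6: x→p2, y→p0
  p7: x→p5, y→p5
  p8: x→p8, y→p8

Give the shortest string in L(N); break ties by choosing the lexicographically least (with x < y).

xxy

A breadth-first search from p0 reaches an accepting state first via the path p0 → p7 → p5 → p4 on input xxy.
No string of length < 3 is accepted (BFS exhausts all shorter strings without reaching an accepting state), and xxy is the lexicographically least accepting string of length 3.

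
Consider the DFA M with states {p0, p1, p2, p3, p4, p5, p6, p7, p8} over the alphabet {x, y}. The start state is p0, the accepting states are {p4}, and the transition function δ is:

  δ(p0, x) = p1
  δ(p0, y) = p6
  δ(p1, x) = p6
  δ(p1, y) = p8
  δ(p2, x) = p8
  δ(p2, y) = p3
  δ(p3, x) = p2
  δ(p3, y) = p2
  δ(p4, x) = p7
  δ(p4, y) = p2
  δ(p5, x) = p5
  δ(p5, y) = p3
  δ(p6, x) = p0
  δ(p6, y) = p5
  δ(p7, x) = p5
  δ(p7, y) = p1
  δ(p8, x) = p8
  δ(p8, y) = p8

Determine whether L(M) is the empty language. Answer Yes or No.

The states reachable from the start state are {p0, p1, p2, p3, p5, p6, p8}.
None of the accepting states {p4} is reachable, so no string is accepted and L(M) = ∅.

Yes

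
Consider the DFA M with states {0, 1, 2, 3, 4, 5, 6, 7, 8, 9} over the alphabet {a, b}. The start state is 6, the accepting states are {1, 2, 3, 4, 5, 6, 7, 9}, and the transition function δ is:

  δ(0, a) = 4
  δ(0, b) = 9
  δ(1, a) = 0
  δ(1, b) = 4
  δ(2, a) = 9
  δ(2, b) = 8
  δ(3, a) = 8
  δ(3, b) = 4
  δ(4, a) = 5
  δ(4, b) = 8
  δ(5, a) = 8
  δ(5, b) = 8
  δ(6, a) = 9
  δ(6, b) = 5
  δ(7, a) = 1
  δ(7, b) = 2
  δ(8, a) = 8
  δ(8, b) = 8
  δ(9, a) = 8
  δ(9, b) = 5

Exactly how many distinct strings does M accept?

4

The useful subgraph on states {5, 6, 9} is acyclic, so L(M) is finite; the longest accepting path visits 3 useful states, giving maximum string length 2.
Counting accepting paths from 6 by length: 1 of length 0, 2 of length 1, 1 of length 2. Total 4.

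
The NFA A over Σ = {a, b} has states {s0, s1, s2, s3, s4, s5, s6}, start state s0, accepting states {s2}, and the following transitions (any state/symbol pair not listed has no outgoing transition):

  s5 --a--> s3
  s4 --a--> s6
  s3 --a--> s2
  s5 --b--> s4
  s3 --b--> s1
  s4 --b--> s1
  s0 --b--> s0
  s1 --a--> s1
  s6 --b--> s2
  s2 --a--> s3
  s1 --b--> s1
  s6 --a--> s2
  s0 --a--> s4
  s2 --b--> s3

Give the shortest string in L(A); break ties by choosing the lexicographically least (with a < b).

A breadth-first search from s0 reaches an accepting state first via the path s0 → s4 → s6 → s2 on input aaa.
No string of length < 3 is accepted (BFS exhausts all shorter strings without reaching an accepting state), and aaa is the lexicographically least accepting string of length 3.

aaa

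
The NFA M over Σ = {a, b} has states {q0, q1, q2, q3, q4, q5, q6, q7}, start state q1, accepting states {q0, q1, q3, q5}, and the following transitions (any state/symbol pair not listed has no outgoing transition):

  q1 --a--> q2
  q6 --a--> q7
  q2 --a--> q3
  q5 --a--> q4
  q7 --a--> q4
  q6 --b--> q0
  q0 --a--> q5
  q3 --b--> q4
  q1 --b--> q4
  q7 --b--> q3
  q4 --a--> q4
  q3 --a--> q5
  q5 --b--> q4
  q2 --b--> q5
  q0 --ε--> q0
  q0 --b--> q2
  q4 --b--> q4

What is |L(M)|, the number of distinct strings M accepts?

The useful subgraph on states {q1, q2, q3, q5} is acyclic, so L(M) is finite; the longest accepting path visits 4 useful states, giving maximum string length 3.
Counting accepting paths from q1 by length: 1 of length 0, 2 of length 2, 1 of length 3. Total 4.

4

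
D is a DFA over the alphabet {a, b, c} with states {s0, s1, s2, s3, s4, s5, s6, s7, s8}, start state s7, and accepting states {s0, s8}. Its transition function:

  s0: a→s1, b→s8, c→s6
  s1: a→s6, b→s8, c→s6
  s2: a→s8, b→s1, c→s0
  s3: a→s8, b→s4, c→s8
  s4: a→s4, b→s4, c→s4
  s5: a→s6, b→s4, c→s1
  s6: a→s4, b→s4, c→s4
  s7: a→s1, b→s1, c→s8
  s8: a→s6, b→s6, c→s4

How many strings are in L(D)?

3

The useful subgraph on states {s1, s7, s8} is acyclic, so L(D) is finite; the longest accepting path visits 3 useful states, giving maximum string length 2.
Counting accepting paths from s7 by length: 1 of length 1, 2 of length 2. Total 3.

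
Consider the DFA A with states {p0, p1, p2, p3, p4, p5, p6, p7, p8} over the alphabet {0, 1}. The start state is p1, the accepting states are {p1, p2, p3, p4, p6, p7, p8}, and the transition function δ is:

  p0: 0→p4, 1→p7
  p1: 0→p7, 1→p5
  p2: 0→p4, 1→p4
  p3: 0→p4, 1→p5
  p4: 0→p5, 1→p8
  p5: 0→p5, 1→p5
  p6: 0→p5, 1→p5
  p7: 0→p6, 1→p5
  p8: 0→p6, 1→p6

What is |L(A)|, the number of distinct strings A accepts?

3

The useful subgraph on states {p1, p6, p7} is acyclic, so L(A) is finite; the longest accepting path visits 3 useful states, giving maximum string length 2.
Counting accepting paths from p1 by length: 1 of length 0, 1 of length 1, 1 of length 2. Total 3.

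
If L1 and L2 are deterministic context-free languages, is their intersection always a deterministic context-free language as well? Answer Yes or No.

No

DCFLs are closed under complement (normalise the DPDA to read all of its input, then flip the verdict). If they were also closed under intersection, De Morgan would make them closed under union; but {aⁿbⁿ : n≥0} and {aⁿb²ⁿ : n≥0} are DCFLs (push the a's; pop one per b, respectively one per two b's) whose union no deterministic PDA accepts: a DPDA for it would have a single run on aⁿb²ⁿ, accepting after the prefix aⁿbⁿ and accepting again after n more b's; an ordinary PDA that simulates it on a's and b's and, at any moment when it is accepting, may switch to reading only a fresh letter c while feeding each c to the simulation as a b, would accept aⁱbʲcᵏ (k≥1) exactly when both aⁱbʲ and aⁱbʲ⁺ᵏ are in the language, i.e. its language intersected with the regular set a*b*c⁺ would be exactly {aⁿbⁿcⁿ : n≥1} — impossible, since context-free languages are closed under intersection with regular sets and {aⁿbⁿcⁿ} is not context-free.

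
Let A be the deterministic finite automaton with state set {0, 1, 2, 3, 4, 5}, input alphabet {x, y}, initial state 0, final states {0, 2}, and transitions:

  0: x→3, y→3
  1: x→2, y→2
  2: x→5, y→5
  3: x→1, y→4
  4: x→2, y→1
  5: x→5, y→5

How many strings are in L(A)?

11

The useful subgraph on states {0, 1, 2, 3, 4} is acyclic, so L(A) is finite; the longest accepting path visits 5 useful states, giving maximum string length 4.
Counting accepting paths from 0 by length: 1 of length 0, 6 of length 3, 4 of length 4. Total 11.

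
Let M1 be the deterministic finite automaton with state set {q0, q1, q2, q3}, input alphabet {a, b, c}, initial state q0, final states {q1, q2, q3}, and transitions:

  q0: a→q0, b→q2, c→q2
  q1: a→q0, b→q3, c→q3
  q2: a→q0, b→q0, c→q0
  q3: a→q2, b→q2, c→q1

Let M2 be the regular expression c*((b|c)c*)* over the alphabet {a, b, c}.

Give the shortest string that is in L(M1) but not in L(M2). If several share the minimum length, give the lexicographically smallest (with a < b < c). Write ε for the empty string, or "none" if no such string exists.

ab

The string ab is accepted by M1 but not by M2.
No shorter string lies in the difference, and ab is the lexicographically first length-2 string in L(M1) \ L(M2).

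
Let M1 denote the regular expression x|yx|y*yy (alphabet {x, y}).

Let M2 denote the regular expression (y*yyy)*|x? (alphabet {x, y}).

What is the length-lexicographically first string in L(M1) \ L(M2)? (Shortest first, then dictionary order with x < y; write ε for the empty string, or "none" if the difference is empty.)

yx

The string yx is accepted by M1 but not by M2.
No shorter string lies in the difference, and yx is the lexicographically first length-2 string in L(M1) \ L(M2).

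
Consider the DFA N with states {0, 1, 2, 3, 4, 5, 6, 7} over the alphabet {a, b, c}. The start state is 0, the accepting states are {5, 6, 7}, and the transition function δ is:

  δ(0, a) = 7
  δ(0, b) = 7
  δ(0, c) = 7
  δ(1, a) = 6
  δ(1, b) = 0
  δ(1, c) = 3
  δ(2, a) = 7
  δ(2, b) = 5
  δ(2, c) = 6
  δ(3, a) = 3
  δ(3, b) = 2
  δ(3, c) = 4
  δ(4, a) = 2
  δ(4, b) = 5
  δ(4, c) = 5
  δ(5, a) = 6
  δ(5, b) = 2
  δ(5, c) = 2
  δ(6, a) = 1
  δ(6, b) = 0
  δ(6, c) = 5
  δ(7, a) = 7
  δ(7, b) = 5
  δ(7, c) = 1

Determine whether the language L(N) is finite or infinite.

State 0 is reachable from the start and can reach an accepting state, and it lies on the cycle 0 → 7 → 1 → 0.
Traversing that cycle any number of times yields accepted strings of unbounded length, so the language is infinite.

infinite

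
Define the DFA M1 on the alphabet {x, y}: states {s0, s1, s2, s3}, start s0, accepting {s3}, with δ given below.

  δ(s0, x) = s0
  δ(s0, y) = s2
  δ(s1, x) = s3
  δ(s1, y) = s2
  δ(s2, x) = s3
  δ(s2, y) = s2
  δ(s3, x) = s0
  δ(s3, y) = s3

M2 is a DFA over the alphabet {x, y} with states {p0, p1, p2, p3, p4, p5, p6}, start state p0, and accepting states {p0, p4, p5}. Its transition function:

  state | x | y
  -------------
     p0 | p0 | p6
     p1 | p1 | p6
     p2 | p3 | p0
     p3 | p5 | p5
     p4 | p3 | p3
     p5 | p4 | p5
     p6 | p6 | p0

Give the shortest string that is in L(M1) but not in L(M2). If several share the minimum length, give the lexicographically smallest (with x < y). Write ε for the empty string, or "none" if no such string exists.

yx

The string yx is accepted by M1 but not by M2.
No shorter string lies in the difference, and yx is the lexicographically first length-2 string in L(M1) \ L(M2).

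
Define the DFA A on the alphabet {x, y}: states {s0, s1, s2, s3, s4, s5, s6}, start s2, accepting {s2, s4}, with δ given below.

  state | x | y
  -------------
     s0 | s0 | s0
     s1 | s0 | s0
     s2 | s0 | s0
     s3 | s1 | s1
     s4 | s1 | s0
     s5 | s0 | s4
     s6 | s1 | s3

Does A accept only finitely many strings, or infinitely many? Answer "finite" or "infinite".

The useful states (reachable from s2 and able to reach an accepting state) are {s2}.
Restricted to these states the transition graph has no cycle, so every accepting path has bounded length and L is finite.

finite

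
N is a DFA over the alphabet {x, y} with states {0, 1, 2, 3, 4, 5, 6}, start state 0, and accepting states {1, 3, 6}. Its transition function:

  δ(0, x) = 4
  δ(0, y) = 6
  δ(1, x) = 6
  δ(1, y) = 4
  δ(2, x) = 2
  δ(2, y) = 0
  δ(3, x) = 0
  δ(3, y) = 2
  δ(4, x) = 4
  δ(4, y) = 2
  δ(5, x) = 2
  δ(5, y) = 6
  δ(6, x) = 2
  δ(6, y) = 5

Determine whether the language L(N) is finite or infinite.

State 0 is reachable from the start and can reach an accepting state, and it lies on the cycle 0 → 4 → 2 → 0.
Traversing that cycle any number of times yields accepted strings of unbounded length, so the language is infinite.

infinite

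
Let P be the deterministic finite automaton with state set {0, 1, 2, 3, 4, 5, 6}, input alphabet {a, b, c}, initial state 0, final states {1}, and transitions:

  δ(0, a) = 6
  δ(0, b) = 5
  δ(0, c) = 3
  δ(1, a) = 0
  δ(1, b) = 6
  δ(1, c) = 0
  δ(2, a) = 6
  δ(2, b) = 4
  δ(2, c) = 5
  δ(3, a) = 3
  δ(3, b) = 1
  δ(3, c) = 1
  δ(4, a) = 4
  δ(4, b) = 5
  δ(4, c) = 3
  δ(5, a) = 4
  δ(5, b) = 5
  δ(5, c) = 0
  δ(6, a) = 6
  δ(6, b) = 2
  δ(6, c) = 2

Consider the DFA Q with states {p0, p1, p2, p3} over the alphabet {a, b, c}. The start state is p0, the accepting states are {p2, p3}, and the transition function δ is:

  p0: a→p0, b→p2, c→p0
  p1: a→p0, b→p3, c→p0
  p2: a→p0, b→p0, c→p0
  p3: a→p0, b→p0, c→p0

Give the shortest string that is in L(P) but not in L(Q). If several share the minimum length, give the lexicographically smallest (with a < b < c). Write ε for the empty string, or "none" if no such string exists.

The string cc is accepted by P but not by Q.
No shorter string lies in the difference, and cc is the lexicographically first length-2 string in L(P) \ L(Q).

cc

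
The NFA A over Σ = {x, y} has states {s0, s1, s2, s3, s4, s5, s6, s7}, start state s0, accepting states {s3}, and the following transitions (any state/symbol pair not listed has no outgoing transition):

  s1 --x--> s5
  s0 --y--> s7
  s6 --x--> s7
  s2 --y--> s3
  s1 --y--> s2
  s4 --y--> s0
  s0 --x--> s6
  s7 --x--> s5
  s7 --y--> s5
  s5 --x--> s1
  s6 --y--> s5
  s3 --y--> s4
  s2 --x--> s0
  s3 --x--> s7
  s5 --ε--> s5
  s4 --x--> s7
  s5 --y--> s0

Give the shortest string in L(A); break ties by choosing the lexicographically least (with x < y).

A breadth-first search from s0 reaches an accepting state first via the path s0 → s6 → s5 → s1 → s2 → s3 on input xyxyy.
No string of length < 5 is accepted (BFS exhausts all shorter strings without reaching an accepting state), and xyxyy is the lexicographically least accepting string of length 5.

xyxyy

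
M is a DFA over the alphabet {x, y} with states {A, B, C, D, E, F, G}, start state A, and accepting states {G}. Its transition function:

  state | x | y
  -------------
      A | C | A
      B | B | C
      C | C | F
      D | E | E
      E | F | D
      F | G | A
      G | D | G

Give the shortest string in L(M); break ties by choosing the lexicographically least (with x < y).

A breadth-first search from A reaches an accepting state first via the path A → C → F → G on input xyx.
No string of length < 3 is accepted (BFS exhausts all shorter strings without reaching an accepting state), and xyx is the lexicographically least accepting string of length 3.

xyx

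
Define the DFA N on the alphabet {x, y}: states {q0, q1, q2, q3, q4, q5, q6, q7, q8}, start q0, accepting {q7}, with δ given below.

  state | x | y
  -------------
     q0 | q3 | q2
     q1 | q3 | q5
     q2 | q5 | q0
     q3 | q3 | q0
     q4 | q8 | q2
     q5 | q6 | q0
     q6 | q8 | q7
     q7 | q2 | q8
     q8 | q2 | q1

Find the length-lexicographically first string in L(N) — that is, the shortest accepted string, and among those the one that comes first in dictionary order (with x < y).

yxxy

A breadth-first search from q0 reaches an accepting state first via the path q0 → q2 → q5 → q6 → q7 on input yxxy.
No string of length < 4 is accepted (BFS exhausts all shorter strings without reaching an accepting state), and yxxy is the lexicographically least accepting string of length 4.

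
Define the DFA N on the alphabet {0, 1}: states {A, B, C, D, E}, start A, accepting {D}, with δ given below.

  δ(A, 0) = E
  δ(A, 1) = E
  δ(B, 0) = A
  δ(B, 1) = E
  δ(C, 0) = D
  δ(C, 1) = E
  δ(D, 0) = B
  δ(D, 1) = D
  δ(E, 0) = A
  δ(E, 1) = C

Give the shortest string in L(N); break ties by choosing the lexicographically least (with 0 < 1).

A breadth-first search from A reaches an accepting state first via the path A → E → C → D on input 010.
No string of length < 3 is accepted (BFS exhausts all shorter strings without reaching an accepting state), and 010 is the lexicographically least accepting string of length 3.

010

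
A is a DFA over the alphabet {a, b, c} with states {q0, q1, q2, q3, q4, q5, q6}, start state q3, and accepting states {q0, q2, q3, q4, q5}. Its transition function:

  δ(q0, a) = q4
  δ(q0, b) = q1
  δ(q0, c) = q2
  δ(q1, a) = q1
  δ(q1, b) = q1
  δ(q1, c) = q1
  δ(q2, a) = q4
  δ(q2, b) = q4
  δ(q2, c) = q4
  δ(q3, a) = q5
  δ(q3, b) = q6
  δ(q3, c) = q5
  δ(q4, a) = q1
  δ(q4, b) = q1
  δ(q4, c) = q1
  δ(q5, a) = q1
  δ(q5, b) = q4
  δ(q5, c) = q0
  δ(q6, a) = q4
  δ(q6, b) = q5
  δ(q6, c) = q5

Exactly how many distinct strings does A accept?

34

The useful subgraph on states {q0, q2, q3, q4, q5, q6} is acyclic, so L(A) is finite; the longest accepting path visits 6 useful states, giving maximum string length 5.
Counting accepting paths from q3 by length: 1 of length 0, 2 of length 1, 7 of length 2, 8 of length 3, 10 of length 4, 6 of length 5. Total 34.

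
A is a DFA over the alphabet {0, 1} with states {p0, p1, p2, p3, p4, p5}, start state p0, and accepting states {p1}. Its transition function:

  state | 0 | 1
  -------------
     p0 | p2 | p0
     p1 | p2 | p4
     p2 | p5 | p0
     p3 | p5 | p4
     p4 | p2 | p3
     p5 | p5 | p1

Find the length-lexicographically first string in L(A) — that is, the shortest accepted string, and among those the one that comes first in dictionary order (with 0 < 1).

A breadth-first search from p0 reaches an accepting state first via the path p0 → p2 → p5 → p1 on input 001.
No string of length < 3 is accepted (BFS exhausts all shorter strings without reaching an accepting state), and 001 is the lexicographically least accepting string of length 3.

001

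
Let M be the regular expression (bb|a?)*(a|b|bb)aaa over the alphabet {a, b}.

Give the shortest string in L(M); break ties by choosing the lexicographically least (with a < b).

aaaa

By inspection of the expression, no string of length less than 4 matches, and aaaa is the lexicographically first match of length 4.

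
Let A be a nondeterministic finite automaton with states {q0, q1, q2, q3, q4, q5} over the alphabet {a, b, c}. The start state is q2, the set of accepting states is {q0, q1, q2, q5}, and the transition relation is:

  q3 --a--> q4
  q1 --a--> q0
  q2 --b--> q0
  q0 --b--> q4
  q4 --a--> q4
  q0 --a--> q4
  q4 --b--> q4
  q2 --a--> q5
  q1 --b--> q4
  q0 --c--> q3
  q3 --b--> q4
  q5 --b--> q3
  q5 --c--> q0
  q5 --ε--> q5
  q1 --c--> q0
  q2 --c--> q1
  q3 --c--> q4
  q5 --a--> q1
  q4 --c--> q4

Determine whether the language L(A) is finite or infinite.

finite

The useful states (reachable from q2 and able to reach an accepting state) are {q0, q1, q2, q5}.
Restricted to these states the transition graph has no cycle, so every accepting path has bounded length and L is finite.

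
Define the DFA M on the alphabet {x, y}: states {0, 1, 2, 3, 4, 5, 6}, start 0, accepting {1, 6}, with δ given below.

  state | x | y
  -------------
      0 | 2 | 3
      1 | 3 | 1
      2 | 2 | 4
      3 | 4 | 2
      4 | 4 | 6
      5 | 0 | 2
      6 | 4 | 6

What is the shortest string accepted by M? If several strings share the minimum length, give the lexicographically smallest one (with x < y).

xyy

A breadth-first search from 0 reaches an accepting state first via the path 0 → 2 → 4 → 6 on input xyy.
No string of length < 3 is accepted (BFS exhausts all shorter strings without reaching an accepting state), and xyy is the lexicographically least accepting string of length 3.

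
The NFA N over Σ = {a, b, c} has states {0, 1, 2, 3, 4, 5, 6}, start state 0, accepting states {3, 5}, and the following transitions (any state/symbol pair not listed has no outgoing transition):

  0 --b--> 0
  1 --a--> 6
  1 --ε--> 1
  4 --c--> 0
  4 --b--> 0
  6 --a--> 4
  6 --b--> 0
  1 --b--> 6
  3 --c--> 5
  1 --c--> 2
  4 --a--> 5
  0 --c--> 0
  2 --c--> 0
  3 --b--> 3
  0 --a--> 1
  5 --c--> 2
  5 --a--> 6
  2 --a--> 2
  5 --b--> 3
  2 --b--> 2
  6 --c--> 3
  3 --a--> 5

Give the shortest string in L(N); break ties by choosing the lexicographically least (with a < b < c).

A breadth-first search from 0 reaches an accepting state first via the path 0 → 1 → 6 → 3 on input aac.
No string of length < 3 is accepted (BFS exhausts all shorter strings without reaching an accepting state), and aac is the lexicographically least accepting string of length 3.

aac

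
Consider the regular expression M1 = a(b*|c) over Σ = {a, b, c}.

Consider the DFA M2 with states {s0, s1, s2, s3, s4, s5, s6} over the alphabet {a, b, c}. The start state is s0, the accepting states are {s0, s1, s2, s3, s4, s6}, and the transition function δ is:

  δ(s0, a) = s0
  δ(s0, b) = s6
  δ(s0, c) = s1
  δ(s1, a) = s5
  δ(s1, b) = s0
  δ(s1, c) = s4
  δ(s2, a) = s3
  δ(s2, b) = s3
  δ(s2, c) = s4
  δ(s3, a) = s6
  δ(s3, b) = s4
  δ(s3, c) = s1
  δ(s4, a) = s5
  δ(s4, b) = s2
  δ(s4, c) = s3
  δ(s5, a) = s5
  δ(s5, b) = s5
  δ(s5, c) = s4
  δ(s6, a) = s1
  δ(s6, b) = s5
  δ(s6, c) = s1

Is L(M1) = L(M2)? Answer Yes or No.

No

The string abb is accepted by M1 but rejected by M2.
So L(M1) ≠ L(M2).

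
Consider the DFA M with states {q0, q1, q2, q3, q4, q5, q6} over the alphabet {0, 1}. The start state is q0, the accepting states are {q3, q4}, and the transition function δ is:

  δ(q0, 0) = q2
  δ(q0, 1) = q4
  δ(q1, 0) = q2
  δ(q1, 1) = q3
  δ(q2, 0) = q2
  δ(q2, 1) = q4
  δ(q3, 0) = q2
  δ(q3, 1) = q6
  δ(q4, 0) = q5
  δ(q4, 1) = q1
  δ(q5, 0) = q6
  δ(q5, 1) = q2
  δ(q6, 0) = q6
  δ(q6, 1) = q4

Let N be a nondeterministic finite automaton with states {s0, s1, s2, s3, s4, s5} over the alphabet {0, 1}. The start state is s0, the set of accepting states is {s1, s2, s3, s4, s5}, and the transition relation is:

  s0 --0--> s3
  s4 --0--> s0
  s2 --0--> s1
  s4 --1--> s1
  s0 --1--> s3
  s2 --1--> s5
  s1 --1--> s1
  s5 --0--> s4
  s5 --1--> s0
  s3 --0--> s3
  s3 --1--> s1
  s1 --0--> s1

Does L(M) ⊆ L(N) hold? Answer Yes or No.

Yes

Exploring the product automaton M × N from the start pair (q0, s0), following both machines on each input symbol, reaches 11 state pairs: (q0, s0), (q2, s3), (q4, s3), (q4, s1), (q5, s3), (q1, s1), (q5, s1), (q6, s3), (q2, s1), (q3, s1), (q6, s1).
M accepts in {q3, q4} and N accepts in {s1, s2, s3, s4, s5}. The reachable pairs whose M-component is accepting are (q4, s3), (q4, s1), (q3, s1); in each of them the N-component is accepting too, so the product for L(M) \ L(N) (M-component accepting, N-component rejecting) has no reachable accepting pair and the difference is empty.
Hence every string in L(M) is also in L(N).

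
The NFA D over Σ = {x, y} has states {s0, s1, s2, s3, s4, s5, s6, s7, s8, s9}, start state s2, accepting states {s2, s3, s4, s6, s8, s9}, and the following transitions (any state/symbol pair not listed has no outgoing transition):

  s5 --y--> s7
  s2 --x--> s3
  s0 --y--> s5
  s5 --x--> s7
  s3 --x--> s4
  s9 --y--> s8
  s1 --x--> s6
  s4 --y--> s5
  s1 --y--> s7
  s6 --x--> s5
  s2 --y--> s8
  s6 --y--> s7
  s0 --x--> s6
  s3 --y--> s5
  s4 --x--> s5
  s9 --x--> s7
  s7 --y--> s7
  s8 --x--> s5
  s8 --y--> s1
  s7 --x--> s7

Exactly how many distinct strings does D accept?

5

The useful subgraph on states {s1, s2, s3, s4, s6, s8} is acyclic, so L(D) is finite; the longest accepting path visits 4 useful states, giving maximum string length 3.
Counting accepting paths from s2 by length: 1 of length 0, 2 of length 1, 1 of length 2, 1 of length 3. Total 5.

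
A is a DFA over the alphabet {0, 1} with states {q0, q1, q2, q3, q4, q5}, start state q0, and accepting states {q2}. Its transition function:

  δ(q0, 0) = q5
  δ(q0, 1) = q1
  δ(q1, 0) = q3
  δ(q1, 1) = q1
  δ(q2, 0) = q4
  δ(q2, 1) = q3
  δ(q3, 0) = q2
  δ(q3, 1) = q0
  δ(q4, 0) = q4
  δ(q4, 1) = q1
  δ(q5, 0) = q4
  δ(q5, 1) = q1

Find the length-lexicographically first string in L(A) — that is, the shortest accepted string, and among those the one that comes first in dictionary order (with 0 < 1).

A breadth-first search from q0 reaches an accepting state first via the path q0 → q1 → q3 → q2 on input 100.
No string of length < 3 is accepted (BFS exhausts all shorter strings without reaching an accepting state), and 100 is the lexicographically least accepting string of length 3.

100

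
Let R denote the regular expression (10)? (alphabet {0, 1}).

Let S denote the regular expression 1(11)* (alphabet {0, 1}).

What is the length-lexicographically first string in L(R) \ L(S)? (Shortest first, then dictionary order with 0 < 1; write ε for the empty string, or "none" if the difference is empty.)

The empty string ε is accepted by R but not by S.
Since ε is the unique shortest string, it is the required witness.

ε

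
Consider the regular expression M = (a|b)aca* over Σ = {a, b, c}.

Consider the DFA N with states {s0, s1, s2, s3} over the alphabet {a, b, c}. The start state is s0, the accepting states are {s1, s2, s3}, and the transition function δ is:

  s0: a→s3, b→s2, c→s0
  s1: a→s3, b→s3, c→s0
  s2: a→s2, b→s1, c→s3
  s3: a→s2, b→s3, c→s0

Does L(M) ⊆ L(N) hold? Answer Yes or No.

Converting the expression M to a DFA (subset construction, then merging equivalent states) gives the minimal DFA with states {m0, m1, m2, m3, m4}, start state m0, accepting states {m4} and transitions m0: a→m1, b→m1, c→m2; m1: a→m3, b→m2, c→m2; m2: a→m2, b→m2, c→m2; m3: a→m2, b→m2, c→m4; m4: a→m4, b→m2, c→m2.
Exploring the product automaton M × N from the start pair (m0, s0), following both machines on each input symbol, reaches 10 state pairs: (m0, s0), (m1, s3), (m1, s2), (m2, s0), (m3, s2), (m2, s3), (m2, s1), (m2, s2), (m4, s3), (m4, s2).
M accepts in {m4} and N accepts in {s1, s2, s3}. The reachable pairs whose M-component is accepting are (m4, s3), (m4, s2); in each of them the N-component is accepting too, so the product for L(M) \ L(N) (M-component accepting, N-component rejecting) has no reachable accepting pair and the difference is empty.
Hence every string in L(M) is also in L(N).

Yes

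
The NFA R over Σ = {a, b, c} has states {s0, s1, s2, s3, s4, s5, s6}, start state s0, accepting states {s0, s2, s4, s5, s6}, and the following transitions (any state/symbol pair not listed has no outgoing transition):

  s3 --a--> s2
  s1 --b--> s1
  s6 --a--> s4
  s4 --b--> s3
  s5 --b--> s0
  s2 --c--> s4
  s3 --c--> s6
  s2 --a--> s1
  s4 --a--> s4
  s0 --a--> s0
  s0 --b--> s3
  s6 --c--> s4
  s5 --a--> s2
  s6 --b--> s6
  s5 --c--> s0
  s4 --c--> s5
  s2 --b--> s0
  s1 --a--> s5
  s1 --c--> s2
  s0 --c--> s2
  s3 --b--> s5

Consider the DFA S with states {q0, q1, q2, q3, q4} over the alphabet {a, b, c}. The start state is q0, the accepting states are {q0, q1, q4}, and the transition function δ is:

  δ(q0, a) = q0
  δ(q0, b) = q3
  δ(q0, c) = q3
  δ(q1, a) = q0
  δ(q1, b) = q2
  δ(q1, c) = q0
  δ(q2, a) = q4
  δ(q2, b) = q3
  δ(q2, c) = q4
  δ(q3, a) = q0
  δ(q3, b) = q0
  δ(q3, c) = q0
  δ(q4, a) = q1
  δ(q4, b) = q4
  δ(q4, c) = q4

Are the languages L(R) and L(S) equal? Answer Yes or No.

The string c is accepted by R but rejected by S.
So L(R) ≠ L(S).

No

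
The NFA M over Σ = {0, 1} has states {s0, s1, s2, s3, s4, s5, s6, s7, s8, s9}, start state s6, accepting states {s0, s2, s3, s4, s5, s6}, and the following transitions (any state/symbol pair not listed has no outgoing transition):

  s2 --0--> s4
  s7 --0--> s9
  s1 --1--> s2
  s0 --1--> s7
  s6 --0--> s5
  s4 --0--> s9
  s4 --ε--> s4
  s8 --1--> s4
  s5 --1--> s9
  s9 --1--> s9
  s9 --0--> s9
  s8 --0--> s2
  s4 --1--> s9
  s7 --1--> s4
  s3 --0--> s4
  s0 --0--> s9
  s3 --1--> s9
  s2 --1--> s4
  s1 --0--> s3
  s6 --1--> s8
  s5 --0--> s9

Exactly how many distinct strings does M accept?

The useful subgraph on states {s2, s4, s5, s6, s8} is acyclic, so L(M) is finite; the longest accepting path visits 4 useful states, giving maximum string length 3.
Counting accepting paths from s6 by length: 1 of length 0, 1 of length 1, 2 of length 2, 2 of length 3. Total 6.

6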